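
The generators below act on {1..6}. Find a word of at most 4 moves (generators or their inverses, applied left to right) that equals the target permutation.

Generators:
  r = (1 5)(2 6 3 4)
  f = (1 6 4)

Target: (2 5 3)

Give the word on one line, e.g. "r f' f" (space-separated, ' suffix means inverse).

  after r: (1 5)(2 6 3 4)
  after f: (1 5 6 3)(2 4)
  after f: (1 5 4 2)(3 6)
  after r': (2 5 3)

r f f r'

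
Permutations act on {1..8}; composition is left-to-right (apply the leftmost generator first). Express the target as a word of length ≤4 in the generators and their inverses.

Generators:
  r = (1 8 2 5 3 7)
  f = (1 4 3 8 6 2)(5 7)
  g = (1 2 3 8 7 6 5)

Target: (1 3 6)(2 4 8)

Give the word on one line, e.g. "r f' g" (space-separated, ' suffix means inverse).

f f

  after f: (1 4 3 8 6 2)(5 7)
  after f: (1 3 6)(2 4 8)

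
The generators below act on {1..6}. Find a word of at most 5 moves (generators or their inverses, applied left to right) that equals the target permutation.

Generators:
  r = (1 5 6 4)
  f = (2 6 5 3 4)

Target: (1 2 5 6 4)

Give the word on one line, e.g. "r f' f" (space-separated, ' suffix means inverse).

r' f' f' r f'

  after r': (1 4 6 5)
  after f': (1 3 5)(2 4)
  after f': (1 5)(2 3 6)
  after r: (1 6 2 3 4)
  after f': (1 2 5 6 4)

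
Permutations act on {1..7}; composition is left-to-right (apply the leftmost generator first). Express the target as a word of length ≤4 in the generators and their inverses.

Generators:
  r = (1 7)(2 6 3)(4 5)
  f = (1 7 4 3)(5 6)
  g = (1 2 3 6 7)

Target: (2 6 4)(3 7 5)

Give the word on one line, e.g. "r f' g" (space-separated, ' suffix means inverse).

f r

  after f: (1 7 4 3)(5 6)
  after r: (2 6 4)(3 7 5)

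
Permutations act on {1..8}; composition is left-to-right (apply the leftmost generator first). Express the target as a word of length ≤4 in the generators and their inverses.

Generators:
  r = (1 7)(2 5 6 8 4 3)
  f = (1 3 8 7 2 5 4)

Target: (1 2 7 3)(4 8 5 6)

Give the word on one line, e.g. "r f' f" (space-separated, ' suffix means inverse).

f' r r

  after f': (1 4 5 2 7 8 3)
  after r: (1 3 7 4 6 8 2)
  after r: (1 2 7 3)(4 8 5 6)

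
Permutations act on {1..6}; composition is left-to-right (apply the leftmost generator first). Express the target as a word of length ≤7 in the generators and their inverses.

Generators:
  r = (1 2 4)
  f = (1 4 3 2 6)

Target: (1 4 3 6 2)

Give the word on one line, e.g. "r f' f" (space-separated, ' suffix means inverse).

r f f r r

  after r: (1 2 4)
  after f: (1 6)(2 3)
  after f: (3 6 4)
  after r: (1 2 4 3 6)
  after r: (1 4 3 6 2)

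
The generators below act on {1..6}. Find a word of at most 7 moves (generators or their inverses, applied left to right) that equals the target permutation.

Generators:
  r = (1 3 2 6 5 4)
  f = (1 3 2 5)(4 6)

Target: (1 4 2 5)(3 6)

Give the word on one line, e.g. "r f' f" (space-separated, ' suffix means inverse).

r f f r' f

  after r: (1 3 2 6 5 4)
  after f: (1 2 4 3 5 6)
  after f: (1 5 4 2 6 3)
  after r': (1 6)(3 4)
  after f: (1 4 2 5)(3 6)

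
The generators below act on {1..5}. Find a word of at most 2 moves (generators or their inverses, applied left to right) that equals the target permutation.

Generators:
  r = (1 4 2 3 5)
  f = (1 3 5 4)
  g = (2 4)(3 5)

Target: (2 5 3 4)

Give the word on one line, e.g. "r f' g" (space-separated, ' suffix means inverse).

  after r: (1 4 2 3 5)
  after f: (2 5 3 4)

r f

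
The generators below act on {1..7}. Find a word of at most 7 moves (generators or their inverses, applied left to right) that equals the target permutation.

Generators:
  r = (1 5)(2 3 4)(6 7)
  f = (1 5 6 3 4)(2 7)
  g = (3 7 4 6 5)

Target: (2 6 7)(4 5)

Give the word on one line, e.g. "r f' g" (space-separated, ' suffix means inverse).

r' g' r' g f

  after r': (1 5)(2 4 3)(6 7)
  after g': (1 6 3 2 7 4 5)
  after r': (1 7 3 4)(2 6)
  after g: (1 4)(2 5 3 6)
  after f: (2 6 7)(4 5)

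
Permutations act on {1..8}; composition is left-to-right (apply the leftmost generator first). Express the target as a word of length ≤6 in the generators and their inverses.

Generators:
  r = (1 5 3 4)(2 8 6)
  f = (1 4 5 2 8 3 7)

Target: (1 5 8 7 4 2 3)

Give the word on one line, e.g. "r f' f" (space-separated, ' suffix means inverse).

  after f': (1 7 3 8 2 5 4)
  after f': (1 3 2 4 7 8 5)
  after f': (1 8 4 3 5 7 2)
  after f': (1 2 7 5 3 4 8)
  after f': (1 5 8 7 4 2 3)

f' f' f' f' f'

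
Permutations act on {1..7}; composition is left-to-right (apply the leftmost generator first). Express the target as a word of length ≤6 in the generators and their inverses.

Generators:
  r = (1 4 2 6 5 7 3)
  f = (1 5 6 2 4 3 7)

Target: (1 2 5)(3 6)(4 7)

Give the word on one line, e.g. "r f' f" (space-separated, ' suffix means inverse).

f r' f f r

  after f: (1 5 6 2 4 3 7)
  after r': (1 6 4 7 3 5 2)
  after f: (1 2 5 4)(3 6)
  after f: (1 4 5 3 2 6 7)
  after r: (1 2 5)(3 6)(4 7)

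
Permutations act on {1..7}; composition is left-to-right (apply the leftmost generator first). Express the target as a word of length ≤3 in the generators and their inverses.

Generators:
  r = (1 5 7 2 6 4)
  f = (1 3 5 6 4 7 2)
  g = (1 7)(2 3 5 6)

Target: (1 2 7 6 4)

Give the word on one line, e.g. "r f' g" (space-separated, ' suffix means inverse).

  after f: (1 3 5 6 4 7 2)
  after g': (1 2 7 6 4)

f g'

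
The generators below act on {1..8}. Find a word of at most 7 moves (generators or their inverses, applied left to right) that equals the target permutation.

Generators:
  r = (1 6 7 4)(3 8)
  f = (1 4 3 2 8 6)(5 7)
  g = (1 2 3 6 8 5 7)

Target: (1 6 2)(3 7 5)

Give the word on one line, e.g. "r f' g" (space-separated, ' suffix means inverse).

r f g g g

  after r: (1 6 7 4)(3 8)
  after f: (2 8)(3 6 5 7)
  after g: (1 2 5)(3 8)(6 7)
  after g: (1 3 5 2 7 8 6)
  after g: (1 6 2)(3 7 5)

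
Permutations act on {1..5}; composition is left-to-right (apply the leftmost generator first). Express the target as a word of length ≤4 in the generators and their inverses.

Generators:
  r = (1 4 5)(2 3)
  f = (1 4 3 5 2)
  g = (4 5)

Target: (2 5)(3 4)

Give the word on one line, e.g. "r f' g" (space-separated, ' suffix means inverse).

  after g: (4 5)
  after f: (1 4 2)(3 5)
  after r': (2 5)(3 4)

g f r'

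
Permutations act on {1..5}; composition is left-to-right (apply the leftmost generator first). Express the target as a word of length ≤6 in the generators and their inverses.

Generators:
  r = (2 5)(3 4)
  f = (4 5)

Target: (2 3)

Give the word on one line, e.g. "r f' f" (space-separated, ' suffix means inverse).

f r' f' r' f

  after f: (4 5)
  after r': (2 5 3 4)
  after f': (2 4)(3 5)
  after r': (2 3)(4 5)
  after f: (2 3)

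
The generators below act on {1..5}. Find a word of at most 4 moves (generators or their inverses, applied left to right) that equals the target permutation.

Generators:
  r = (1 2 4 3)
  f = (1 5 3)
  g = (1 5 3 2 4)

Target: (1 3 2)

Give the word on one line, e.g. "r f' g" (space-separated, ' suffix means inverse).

  after g': (1 4 2 3 5)
  after f: (1 4 2)
  after g: (2 5 3)
  after f': (1 3 2)

g' f g f'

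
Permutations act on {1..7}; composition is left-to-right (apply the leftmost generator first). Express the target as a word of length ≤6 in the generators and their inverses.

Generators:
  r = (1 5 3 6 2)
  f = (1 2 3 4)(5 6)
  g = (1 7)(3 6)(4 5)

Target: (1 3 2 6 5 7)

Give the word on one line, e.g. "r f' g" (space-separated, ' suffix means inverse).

  after r: (1 5 3 6 2)
  after r: (1 3 2 5 6)
  after f': (1 2 6 4 3)
  after r': (1 6 4 5)(2 3)
  after g: (1 3 2 6 5 7)

r r f' r' g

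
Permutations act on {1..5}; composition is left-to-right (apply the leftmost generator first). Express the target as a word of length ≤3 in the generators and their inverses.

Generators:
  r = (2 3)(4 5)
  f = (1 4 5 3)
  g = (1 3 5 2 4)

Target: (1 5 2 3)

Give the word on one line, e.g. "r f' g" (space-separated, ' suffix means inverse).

f r

  after f: (1 4 5 3)
  after r: (1 5 2 3)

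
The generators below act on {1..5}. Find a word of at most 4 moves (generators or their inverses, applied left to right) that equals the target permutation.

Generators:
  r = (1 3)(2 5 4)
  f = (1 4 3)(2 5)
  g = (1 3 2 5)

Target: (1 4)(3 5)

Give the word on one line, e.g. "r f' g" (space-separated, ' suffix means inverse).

  after r: (1 3)(2 5 4)
  after g': (3 5 4)
  after f': (1 3 2 5)
  after f': (1 4)(3 5)

r g' f' f'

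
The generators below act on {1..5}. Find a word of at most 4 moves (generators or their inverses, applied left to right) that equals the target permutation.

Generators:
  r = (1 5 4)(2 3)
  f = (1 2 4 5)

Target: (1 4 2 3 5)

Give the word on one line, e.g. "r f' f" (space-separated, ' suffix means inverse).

f' r' f' r

  after f': (1 5 4 2)
  after r': (2 4 3)
  after f': (1 5 4 3)
  after r: (1 4 2 3 5)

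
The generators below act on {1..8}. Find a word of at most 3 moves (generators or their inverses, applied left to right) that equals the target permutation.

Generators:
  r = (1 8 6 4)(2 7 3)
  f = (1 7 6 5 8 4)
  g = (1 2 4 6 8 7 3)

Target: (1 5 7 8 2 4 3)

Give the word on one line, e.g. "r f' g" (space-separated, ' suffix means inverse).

  after f: (1 7 6 5 8 4)
  after g': (1 8 2)(3 7 4)(5 6)
  after f': (1 5 7 8 2 4 3)

f g' f'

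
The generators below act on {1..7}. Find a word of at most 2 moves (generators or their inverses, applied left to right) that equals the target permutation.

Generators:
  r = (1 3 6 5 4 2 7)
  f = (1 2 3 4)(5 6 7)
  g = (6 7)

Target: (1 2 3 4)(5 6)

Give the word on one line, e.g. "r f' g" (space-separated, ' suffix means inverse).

  after g': (6 7)
  after f: (1 2 3 4)(5 6)

g' f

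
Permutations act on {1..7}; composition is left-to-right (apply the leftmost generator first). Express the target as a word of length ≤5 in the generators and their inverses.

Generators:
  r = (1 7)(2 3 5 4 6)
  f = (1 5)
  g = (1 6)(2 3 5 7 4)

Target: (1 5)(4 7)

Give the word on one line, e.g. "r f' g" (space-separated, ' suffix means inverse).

r' f r f'

  after r': (1 7)(2 6 4 5 3)
  after f: (1 7 5 3 2 6 4)
  after r: (4 7)
  after f': (1 5)(4 7)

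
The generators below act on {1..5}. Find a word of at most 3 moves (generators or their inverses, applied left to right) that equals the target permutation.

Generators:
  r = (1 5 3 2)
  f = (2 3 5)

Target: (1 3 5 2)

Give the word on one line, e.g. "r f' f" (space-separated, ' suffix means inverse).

  after r: (1 5 3 2)
  after f': (1 3 5 2)

r f'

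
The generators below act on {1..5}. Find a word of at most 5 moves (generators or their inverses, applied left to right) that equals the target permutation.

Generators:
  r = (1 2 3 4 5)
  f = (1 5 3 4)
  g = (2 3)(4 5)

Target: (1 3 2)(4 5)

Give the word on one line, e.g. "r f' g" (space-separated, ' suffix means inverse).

  after f': (1 4 3 5)
  after g': (1 5)(2 3 4)
  after f': (2 5 4)
  after r': (1 5 3 2 4)
  after f: (1 3 2)(4 5)

f' g' f' r' f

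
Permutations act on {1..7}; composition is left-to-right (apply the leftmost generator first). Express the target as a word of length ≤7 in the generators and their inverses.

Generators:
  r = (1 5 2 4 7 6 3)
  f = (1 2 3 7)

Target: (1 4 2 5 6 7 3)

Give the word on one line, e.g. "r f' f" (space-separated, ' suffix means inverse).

  after f: (1 2 3 7)
  after r': (1 5)(2 6 7 3 4)
  after r': (2 7 6 4 5 3)
  after f: (1 2)(4 5 7 6)
  after r: (1 4 2 5 6 7 3)

f r' r' f r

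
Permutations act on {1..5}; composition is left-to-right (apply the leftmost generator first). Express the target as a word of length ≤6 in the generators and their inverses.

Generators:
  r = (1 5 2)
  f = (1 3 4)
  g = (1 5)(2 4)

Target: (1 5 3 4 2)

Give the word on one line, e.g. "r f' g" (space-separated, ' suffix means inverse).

g r r r f

  after g: (1 5)(2 4)
  after r: (1 2 4)
  after r: (2 4 5)
  after r: (1 5)(2 4)
  after f: (1 5 3 4 2)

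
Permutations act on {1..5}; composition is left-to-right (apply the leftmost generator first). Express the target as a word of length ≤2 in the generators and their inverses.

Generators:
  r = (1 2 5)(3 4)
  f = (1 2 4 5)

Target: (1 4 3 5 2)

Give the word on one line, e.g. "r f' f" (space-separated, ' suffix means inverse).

r f

  after r: (1 2 5)(3 4)
  after f: (1 4 3 5 2)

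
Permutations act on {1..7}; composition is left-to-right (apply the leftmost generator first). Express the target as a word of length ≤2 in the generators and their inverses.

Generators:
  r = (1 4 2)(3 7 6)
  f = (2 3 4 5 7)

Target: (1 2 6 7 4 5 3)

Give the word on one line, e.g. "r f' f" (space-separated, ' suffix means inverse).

f r'

  after f: (2 3 4 5 7)
  after r': (1 2 6 7 4 5 3)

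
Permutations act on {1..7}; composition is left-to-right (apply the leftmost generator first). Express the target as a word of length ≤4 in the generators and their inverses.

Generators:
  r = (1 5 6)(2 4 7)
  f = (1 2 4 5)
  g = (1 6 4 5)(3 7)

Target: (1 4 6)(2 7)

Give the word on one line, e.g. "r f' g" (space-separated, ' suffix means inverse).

  after f: (1 2 4 5)
  after r: (1 4 6)(2 7)

f r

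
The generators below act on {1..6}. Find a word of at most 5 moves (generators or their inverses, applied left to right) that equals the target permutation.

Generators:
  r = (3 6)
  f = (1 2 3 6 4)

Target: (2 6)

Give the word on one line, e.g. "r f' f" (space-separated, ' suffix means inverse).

  after r: (3 6)
  after f: (1 2 3 4)
  after r': (1 2 6 3 4)
  after f': (2 3 6)
  after r': (2 6)

r f r' f' r'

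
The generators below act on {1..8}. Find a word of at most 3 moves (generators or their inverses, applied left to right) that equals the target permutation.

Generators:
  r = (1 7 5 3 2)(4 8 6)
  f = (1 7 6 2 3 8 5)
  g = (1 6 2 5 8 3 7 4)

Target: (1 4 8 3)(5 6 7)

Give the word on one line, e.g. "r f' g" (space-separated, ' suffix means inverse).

r f' g'

  after r: (1 7 5 3 2)(4 8 6)
  after f': (2 5)(3 6 4)(7 8)
  after g': (1 4 8 3)(5 6 7)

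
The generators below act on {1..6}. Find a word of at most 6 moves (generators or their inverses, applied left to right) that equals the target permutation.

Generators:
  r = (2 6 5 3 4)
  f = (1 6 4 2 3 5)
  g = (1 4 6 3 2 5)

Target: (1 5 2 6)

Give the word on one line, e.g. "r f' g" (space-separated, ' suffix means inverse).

g' f' g f f

  after g': (1 5 2 3 6 4)
  after f': (1 3)(4 5)
  after g: (1 2 5 6 3 4)
  after f: (1 3 2)(4 6 5)
  after f: (1 5 2 6)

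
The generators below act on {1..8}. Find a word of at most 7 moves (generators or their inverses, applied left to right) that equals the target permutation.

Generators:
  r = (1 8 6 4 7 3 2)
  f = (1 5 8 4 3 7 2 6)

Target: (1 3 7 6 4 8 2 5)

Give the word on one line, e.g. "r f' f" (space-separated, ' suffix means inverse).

  after f: (1 5 8 4 3 7 2 6)
  after f: (1 8 3 2)(4 7 6 5)
  after f: (1 4 2 5 3 6 8 7)
  after r: (1 7 8 3 4)(2 5)
  after r: (1 3 7 6 4 8 2 5)

f f f r r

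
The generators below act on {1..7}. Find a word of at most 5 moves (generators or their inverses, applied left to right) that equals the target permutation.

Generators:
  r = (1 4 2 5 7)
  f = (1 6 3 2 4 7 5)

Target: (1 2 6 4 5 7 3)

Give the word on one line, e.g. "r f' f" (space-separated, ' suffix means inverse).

r f f r'

  after r: (1 4 2 5 7)
  after f: (1 7 6 3 2)
  after f: (1 5)(2 6)(3 4 7)
  after r': (1 2 6 4 5 7 3)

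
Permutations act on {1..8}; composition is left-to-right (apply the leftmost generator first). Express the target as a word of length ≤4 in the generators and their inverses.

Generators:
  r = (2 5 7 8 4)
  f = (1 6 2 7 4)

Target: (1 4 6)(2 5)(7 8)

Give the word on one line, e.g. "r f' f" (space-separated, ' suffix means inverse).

  after r: (2 5 7 8 4)
  after f': (1 4 6)(2 5)(7 8)

r f'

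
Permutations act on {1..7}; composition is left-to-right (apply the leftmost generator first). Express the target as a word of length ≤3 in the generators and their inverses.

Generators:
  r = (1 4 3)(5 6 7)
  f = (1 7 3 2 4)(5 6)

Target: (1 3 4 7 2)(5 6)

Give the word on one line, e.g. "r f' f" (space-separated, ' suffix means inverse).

f' f' f'

  after f': (1 4 2 3 7)(5 6)
  after f': (1 2 7 4 3)
  after f': (1 3 4 7 2)(5 6)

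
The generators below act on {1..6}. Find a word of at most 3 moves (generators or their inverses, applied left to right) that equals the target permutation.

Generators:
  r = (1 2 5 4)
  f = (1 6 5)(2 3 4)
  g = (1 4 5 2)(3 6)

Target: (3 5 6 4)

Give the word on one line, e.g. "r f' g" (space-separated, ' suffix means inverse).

  after g': (1 2 5 4)(3 6)
  after r: (1 5)(2 4)(3 6)
  after f: (3 5 6 4)

g' r f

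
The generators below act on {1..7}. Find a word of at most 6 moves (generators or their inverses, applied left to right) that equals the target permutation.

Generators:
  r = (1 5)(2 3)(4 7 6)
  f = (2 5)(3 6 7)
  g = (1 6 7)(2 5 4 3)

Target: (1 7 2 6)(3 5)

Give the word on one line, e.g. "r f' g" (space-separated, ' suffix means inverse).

  after r: (1 5)(2 3)(4 7 6)
  after g': (1 2 4 6 5 7)
  after r: (1 3 2 7 5 6)
  after f': (1 7 2 6)(3 5)

r g' r f'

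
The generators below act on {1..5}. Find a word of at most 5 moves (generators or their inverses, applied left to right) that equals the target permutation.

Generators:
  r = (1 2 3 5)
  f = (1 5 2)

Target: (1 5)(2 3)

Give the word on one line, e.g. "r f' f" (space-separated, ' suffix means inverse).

r' f r' f' f'

  after r': (1 5 3 2)
  after f: (1 2 5 3)
  after r': (2 3 5)
  after f': (1 2 3)
  after f': (1 5)(2 3)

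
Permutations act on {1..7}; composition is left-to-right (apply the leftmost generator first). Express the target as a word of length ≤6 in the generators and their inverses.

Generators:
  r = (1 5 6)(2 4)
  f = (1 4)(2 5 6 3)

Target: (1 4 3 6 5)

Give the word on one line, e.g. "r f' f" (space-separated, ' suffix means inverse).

f r' r' f f

  after f: (1 4)(2 5 6 3)
  after r': (1 2)(3 4 6)
  after r': (1 4 5)(2 6 3)
  after f: (2 3 5 4 6)
  after f: (1 4 3 6 5)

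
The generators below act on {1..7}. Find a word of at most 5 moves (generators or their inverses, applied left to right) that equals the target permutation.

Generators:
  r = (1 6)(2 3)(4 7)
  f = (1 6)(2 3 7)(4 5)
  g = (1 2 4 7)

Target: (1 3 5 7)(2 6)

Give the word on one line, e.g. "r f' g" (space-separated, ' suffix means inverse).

  after g': (1 7 4 2)
  after r': (1 4 3 2 6)
  after g: (1 7)(2 6)(3 4)
  after f: (1 2)(3 5 4 7 6)
  after r: (1 3 5 7)(2 6)

g' r' g f r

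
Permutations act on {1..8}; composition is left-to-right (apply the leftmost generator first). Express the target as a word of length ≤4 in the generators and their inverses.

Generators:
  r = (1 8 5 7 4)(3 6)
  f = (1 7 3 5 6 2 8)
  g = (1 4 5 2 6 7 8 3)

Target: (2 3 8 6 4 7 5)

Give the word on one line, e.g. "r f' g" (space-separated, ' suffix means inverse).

g r

  after g: (1 4 5 2 6 7 8 3)
  after r: (2 3 8 6 4 7 5)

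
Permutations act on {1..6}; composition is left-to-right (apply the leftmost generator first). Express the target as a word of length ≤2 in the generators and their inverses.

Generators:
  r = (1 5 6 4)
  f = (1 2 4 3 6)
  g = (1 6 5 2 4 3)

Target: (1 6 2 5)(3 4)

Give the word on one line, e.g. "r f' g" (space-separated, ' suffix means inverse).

r g'

  after r: (1 5 6 4)
  after g': (1 6 2 5)(3 4)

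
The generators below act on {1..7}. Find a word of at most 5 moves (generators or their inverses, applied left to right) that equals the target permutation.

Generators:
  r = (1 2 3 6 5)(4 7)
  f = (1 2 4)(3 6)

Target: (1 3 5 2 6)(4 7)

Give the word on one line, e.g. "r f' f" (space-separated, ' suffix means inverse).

r' r' r'

  after r': (1 5 6 3 2)(4 7)
  after r': (1 6 2 5 3)
  after r': (1 3 5 2 6)(4 7)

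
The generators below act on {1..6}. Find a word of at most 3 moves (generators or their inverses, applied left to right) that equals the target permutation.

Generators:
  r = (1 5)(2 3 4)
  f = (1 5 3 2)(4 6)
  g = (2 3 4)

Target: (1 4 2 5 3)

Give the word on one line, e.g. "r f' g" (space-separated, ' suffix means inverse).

  after f': (1 2 3 5)(4 6)
  after f': (1 3)(2 5)
  after g: (1 4 2 5 3)

f' f' g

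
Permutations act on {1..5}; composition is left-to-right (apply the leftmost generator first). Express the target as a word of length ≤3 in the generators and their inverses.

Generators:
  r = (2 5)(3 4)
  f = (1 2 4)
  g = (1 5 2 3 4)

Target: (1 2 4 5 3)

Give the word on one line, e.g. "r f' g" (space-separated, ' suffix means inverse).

g f r

  after g: (1 5 2 3 4)
  after f: (1 5 4 2 3)
  after r: (1 2 4 5 3)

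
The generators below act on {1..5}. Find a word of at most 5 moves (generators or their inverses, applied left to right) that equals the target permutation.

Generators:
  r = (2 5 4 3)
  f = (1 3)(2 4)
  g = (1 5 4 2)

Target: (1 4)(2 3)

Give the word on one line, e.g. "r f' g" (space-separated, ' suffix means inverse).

f' g r'

  after f': (1 3)(2 4)
  after g: (1 3 5 4)
  after r': (1 4)(2 3)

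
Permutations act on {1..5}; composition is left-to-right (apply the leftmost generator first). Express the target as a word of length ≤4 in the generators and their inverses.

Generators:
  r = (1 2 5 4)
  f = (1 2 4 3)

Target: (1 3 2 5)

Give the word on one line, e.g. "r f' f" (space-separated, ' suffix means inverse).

  after f: (1 2 4 3)
  after r': (2 5)(3 4)
  after f': (1 3 2 5)

f r' f'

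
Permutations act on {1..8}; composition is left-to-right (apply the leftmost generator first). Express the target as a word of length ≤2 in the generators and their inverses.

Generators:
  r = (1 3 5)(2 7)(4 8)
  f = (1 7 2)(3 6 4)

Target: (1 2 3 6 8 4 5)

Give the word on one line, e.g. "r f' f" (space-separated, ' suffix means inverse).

  after f: (1 7 2)(3 6 4)
  after r: (1 2 3 6 8 4 5)

f r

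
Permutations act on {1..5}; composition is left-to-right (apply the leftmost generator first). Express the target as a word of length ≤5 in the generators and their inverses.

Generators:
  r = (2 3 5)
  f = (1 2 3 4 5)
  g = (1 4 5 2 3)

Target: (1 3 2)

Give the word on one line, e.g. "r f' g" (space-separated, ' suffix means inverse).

r' g f'

  after r': (2 5 3)
  after g: (1 4 5)
  after f': (1 3 2)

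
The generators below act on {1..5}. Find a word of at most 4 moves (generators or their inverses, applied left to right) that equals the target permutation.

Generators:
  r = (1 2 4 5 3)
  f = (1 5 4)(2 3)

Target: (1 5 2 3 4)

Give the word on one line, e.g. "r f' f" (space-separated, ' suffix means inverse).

r' r'

  after r': (1 3 5 4 2)
  after r': (1 5 2 3 4)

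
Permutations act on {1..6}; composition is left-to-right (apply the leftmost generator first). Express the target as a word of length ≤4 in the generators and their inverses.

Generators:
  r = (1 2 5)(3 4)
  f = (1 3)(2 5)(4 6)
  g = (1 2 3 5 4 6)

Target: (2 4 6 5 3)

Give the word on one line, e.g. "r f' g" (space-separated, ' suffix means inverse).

g r'

  after g: (1 2 3 5 4 6)
  after r': (2 4 6 5 3)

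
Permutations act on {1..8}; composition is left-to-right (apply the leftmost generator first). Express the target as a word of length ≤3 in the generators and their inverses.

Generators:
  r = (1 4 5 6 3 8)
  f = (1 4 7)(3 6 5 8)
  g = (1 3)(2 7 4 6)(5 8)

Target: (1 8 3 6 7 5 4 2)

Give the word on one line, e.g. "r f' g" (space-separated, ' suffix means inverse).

g' g' r'

  after g': (1 3)(2 6 4 7)(5 8)
  after g': (2 4)(6 7)
  after r': (1 8 3 6 7 5 4 2)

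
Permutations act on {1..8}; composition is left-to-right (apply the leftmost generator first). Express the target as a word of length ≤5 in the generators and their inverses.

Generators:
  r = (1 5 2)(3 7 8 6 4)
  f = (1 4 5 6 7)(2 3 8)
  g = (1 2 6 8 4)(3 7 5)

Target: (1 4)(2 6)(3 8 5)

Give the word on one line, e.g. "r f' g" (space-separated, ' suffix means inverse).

g' r' g' r f

  after g': (1 4 8 6 2)(3 5 7)
  after r': (1 6 5 3)(4 7)
  after g': (1 2)(3 4)(6 7 8)
  after r: (2 5)(4 7 6 8)
  after f: (1 4)(2 6)(3 8 5)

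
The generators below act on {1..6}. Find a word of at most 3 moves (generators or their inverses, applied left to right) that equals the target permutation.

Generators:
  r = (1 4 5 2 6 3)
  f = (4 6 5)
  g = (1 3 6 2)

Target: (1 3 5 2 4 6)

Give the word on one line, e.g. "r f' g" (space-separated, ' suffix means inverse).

f' r' f

  after f': (4 5 6)
  after r': (1 3 6)(2 5)
  after f: (1 3 5 2 4 6)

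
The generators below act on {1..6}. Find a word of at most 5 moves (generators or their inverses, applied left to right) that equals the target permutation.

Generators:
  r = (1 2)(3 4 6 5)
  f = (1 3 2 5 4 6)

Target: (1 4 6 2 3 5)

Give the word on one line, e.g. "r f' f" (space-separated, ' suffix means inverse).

  after f': (1 6 4 5 2 3)
  after f': (1 4 2)(3 6 5)
  after f': (1 5)(2 6)(3 4)
  after r': (1 6)(2 4 5)
  after r': (1 4 6 2 3 5)

f' f' f' r' r'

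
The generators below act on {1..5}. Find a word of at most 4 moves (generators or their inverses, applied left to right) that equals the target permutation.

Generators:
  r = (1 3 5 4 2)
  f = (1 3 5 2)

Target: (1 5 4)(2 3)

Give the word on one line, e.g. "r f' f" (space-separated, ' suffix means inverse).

f r' f' f'

  after f: (1 3 5 2)
  after r': (4 5)
  after f': (1 2 5 4 3)
  after f': (1 5 4)(2 3)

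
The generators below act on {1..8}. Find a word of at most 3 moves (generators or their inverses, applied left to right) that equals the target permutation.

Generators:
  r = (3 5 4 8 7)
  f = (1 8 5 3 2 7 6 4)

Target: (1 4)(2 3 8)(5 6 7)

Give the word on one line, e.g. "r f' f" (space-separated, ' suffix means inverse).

r f'

  after r: (3 5 4 8 7)
  after f': (1 4)(2 3 8)(5 6 7)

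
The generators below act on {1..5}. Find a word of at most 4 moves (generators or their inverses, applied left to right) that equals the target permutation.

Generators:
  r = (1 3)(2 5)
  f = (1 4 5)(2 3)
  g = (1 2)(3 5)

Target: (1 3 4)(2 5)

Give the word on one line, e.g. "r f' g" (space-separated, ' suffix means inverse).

r' f g r'

  after r': (1 3)(2 5)
  after f: (1 2)(3 4 5)
  after g: (3 4)
  after r': (1 3 4)(2 5)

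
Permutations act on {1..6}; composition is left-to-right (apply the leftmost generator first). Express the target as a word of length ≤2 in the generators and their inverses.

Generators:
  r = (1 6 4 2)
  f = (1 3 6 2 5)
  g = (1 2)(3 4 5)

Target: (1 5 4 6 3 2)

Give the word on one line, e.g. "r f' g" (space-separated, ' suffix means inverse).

f' r'

  after f': (1 5 2 6 3)
  after r': (1 5 4 6 3 2)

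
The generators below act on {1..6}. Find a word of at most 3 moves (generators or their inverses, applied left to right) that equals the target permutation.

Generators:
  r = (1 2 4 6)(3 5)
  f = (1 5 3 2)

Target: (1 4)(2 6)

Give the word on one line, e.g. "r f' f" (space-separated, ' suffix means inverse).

r r

  after r: (1 2 4 6)(3 5)
  after r: (1 4)(2 6)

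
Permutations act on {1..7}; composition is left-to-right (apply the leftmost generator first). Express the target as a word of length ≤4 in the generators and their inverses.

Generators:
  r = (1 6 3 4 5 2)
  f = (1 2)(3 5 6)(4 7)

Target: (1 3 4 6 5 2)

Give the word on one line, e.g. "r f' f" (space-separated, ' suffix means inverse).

r f' f'

  after r: (1 6 3 4 5 2)
  after f': (1 5)(3 7 4)
  after f': (1 3 4 6 5 2)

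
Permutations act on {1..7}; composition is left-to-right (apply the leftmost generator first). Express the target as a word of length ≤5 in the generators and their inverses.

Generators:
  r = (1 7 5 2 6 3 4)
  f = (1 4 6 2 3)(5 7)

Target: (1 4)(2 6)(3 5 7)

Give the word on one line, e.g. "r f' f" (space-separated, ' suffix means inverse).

  after r': (1 4 3 6 2 5 7)
  after f': (2 7 3 4)
  after r': (1 4 5 7 6 2)
  after f': (2 3)(4 7)
  after r': (1 4)(2 6)(3 5 7)

r' f' r' f' r'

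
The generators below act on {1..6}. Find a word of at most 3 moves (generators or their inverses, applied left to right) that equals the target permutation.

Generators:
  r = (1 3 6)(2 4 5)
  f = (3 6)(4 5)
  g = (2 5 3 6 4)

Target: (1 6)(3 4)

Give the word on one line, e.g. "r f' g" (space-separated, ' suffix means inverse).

  after g': (2 4 6 3 5)
  after r': (1 6)(3 4)

g' r'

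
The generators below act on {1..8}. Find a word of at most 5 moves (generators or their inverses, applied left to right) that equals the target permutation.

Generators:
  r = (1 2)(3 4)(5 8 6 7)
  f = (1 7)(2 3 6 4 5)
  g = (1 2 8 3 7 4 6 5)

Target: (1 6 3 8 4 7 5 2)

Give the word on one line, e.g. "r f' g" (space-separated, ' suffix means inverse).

g' f' f'

  after g': (1 5 6 4 7 3 8 2)
  after f': (1 4)(2 7)(3 8 5)
  after f': (1 6 3 8 4 7 5 2)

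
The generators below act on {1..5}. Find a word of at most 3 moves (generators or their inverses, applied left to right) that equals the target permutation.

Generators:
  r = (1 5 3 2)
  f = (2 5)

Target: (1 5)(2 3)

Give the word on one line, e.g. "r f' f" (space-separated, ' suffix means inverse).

f' r

  after f': (2 5)
  after r: (1 5)(2 3)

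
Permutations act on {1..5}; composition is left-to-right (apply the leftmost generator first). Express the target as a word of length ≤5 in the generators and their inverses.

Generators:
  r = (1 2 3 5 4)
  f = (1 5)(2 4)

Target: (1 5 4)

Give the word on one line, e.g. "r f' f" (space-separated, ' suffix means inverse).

r r f' r

  after r: (1 2 3 5 4)
  after r: (1 3 4 2 5)
  after f': (1 3 2)
  after r: (1 5 4)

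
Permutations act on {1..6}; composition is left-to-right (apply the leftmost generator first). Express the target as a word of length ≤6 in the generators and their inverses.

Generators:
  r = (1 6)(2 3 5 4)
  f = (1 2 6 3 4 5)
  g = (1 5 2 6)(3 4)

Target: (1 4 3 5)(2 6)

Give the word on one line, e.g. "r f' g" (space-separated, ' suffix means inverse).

  after r: (1 6)(2 3 5 4)
  after g': (1 2 4 5 3)
  after r': (1 4 3 6)(2 5)
  after g: (1 3)(5 6)
  after g: (1 4 3 5)(2 6)

r g' r' g g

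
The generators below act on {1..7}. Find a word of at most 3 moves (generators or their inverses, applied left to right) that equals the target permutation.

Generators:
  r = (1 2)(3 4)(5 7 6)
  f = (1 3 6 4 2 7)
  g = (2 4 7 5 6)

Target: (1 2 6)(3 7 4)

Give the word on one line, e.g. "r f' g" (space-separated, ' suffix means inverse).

  after f': (1 7 2 4 6 3)
  after f': (1 2 6)(3 7 4)

f' f'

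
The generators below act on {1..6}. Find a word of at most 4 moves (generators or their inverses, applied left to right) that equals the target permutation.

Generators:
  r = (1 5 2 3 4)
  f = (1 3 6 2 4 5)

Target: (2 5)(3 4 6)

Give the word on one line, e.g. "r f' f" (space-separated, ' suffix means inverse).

  after r': (1 4 3 2 5)
  after r': (1 3 5 4 2)
  after f': (2 5)(3 4 6)

r' r' f'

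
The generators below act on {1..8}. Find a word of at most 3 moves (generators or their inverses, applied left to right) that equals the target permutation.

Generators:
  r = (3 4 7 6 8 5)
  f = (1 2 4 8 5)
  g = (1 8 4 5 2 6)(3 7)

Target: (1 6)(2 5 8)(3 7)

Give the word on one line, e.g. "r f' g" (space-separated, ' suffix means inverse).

  after f: (1 2 4 8 5)
  after g: (1 6)(2 5 8)(3 7)

f g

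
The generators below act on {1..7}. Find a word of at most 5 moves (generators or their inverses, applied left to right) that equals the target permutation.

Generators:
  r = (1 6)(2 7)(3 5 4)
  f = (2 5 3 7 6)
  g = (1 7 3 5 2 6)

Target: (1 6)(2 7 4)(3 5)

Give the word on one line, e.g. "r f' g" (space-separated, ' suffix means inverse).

g f' g' r' f'

  after g: (1 7 3 5 2 6)
  after f': (1 3 2 7 5 6)
  after g': (1 7 3 5 2)
  after r': (1 2 6)(4 5 7)
  after f': (1 6)(2 7 4)(3 5)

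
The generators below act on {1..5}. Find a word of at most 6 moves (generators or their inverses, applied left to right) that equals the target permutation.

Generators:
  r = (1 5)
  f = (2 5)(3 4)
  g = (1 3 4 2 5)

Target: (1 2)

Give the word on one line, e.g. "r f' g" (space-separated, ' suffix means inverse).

  after g': (1 5 2 4 3)
  after r: (2 4 3 5)
  after g: (1 3)
  after f': (1 4 3)(2 5)
  after g: (1 2)

g' r g f' g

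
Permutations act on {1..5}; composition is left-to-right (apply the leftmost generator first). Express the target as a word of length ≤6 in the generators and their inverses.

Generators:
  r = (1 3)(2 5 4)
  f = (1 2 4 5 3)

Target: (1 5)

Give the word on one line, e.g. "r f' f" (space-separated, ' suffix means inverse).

r' f f f f

  after r': (1 3)(2 4 5)
  after f: (2 5 4 3)
  after f: (1 2 3 4)
  after f: (1 4 2)(3 5)
  after f: (1 5)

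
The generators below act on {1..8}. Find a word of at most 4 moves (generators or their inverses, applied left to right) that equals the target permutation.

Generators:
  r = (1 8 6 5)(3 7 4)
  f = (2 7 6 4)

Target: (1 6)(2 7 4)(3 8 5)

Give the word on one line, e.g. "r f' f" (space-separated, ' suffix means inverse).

  after r': (1 5 6 8)(3 4 7)
  after f': (1 5 7 3 6 8)(2 4)
  after r': (1 6)(2 7 4)(3 8 5)

r' f' r'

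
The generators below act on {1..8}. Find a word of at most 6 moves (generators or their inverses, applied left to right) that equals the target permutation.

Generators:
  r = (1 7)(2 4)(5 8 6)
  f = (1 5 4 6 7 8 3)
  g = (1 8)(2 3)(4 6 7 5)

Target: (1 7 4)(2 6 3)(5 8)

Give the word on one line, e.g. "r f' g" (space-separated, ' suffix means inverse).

  after g: (1 8)(2 3)(4 6 7 5)
  after f': (1 7)(2 8 3)
  after g': (1 6 4 5 7 8 2)
  after r: (1 5)(2 7 6)(4 8)
  after g': (1 7 4)(2 6 3)(5 8)

g f' g' r g'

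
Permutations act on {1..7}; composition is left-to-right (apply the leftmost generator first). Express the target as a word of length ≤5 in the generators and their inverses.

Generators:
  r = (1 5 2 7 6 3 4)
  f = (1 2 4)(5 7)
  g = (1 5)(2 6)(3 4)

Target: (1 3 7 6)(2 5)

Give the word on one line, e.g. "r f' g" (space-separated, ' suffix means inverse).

  after r: (1 5 2 7 6 3 4)
  after r: (1 2 6 4 5 7 3)
  after f: (1 4 7 3 2 6)
  after r': (1 3 5)(2 7 6 4)
  after f: (1 3 7 6)(2 5)

r r f r' f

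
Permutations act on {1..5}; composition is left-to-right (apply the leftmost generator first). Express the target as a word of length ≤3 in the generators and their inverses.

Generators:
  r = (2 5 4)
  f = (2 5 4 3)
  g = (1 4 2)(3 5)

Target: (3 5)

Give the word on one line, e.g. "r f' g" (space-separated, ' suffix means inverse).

  after g': (1 2 4)(3 5)
  after g': (1 4 2)
  after g': (3 5)

g' g' g'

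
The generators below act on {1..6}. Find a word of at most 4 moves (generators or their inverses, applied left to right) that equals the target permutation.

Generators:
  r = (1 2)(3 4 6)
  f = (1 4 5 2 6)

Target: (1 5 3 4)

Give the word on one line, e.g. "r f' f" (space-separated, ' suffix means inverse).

  after f: (1 4 5 2 6)
  after f: (1 5 6 4 2)
  after r: (1 5 3 4)

f f r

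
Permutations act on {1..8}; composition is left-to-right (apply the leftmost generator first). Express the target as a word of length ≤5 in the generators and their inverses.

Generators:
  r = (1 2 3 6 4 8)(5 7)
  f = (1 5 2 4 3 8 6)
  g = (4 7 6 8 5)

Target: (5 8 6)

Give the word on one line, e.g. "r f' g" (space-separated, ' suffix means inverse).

g' f' f' r

  after g': (4 5 8 6 7)
  after f': (1 6 7 2 5 3 4)
  after f': (1 8 3 2)(4 6 7 5)
  after r: (5 8 6)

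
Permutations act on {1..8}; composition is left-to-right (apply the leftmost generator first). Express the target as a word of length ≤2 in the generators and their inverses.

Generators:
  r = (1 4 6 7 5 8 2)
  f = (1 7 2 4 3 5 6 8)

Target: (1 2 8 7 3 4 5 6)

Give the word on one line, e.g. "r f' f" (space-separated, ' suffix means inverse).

  after r: (1 4 6 7 5 8 2)
  after f': (1 2 8 7 3 4 5 6)

r f'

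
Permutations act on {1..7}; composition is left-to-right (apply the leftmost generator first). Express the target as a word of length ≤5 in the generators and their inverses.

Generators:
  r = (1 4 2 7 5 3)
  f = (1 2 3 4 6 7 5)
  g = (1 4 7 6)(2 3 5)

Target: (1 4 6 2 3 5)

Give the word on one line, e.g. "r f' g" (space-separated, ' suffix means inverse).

  after r': (1 3 5 7 2 4)
  after g': (1 2)(4 6 7 5)
  after r': (1 4 6 2 3 5)

r' g' r'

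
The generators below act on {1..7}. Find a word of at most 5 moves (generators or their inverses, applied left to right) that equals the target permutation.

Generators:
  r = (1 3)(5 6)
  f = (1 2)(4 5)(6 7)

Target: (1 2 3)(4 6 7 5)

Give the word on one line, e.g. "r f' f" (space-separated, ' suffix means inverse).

f r' f' f'

  after f: (1 2)(4 5)(6 7)
  after r': (1 2 3)(4 6 7 5)
  after f': (2 3)(4 7)
  after f': (1 2 3)(4 6 7 5)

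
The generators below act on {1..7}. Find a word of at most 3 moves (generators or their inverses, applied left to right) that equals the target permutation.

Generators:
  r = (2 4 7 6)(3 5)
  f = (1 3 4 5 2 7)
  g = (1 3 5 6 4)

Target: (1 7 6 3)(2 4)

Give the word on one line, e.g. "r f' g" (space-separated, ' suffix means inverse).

  after g': (1 4 6 5 3)
  after r: (1 7 6 3)(2 4)

g' r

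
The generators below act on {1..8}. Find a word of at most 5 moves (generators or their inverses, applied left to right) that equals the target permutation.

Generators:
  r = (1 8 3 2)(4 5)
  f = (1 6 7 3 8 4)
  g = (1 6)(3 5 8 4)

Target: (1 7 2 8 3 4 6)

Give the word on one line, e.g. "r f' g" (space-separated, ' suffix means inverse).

  after f: (1 6 7 3 8 4)
  after f: (1 7 8)(3 4 6)
  after r: (1 7 3 5 4 6 2)
  after r: (1 7 2 8 3 4 6)

f f r r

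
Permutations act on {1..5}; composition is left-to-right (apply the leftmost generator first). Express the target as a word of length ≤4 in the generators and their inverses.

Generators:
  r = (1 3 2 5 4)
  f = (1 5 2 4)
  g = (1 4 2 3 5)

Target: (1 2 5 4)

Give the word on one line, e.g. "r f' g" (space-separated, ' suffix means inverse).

r f' g'

  after r: (1 3 2 5 4)
  after f': (1 3 5 2)
  after g': (1 2 5 4)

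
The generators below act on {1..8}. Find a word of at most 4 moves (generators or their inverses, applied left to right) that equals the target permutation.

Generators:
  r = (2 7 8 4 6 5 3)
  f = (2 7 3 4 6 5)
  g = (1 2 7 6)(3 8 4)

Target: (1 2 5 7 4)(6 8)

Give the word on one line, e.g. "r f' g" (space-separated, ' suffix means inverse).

  after f: (2 7 3 4 6 5)
  after f: (2 3 6)(4 5 7)
  after r': (2 5)(3 4 6)(7 8)
  after g: (1 2 5 7 4)(6 8)

f f r' g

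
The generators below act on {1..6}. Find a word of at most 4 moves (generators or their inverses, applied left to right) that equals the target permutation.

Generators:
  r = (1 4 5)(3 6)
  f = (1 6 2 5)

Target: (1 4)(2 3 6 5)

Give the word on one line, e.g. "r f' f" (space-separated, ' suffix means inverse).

  after f': (1 5 2 6)
  after r': (1 4)(2 3 6 5)

f' r'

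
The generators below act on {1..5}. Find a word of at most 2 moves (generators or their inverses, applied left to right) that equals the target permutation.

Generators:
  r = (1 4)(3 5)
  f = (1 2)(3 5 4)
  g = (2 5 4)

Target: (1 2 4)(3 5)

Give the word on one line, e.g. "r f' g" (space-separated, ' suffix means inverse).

g f

  after g: (2 5 4)
  after f: (1 2 4)(3 5)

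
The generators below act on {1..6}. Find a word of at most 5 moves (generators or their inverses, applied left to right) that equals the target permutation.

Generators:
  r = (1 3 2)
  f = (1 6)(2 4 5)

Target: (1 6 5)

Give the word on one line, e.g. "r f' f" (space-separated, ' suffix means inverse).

r f r' f' r'

  after r: (1 3 2)
  after f: (1 3 4 5 2 6)
  after r': (2 6)(3 4 5)
  after f': (1 6 5 3 2)
  after r': (1 6 5)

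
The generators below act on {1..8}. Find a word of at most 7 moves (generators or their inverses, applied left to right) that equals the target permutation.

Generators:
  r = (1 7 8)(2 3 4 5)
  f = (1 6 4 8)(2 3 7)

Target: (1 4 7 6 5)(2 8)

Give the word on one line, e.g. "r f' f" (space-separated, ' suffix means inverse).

f r' f' r' f'

  after f: (1 6 4 8)(2 3 7)
  after r': (1 6 3)(4 7 5)
  after f': (2 7 5 6)(3 8 4)
  after r': (1 8 3 7 4 2)(5 6)
  after f': (1 4 7 6 5)(2 8)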